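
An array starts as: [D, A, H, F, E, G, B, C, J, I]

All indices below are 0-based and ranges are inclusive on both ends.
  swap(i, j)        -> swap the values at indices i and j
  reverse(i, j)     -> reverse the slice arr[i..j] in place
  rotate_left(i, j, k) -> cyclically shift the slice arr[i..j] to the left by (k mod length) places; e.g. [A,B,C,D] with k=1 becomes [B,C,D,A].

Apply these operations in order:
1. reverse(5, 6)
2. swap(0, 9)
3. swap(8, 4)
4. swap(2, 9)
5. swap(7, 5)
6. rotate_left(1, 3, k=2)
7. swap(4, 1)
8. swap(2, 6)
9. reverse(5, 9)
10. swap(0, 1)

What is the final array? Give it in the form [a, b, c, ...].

Answer: [J, I, G, D, F, H, E, B, A, C]

Derivation:
After 1 (reverse(5, 6)): [D, A, H, F, E, B, G, C, J, I]
After 2 (swap(0, 9)): [I, A, H, F, E, B, G, C, J, D]
After 3 (swap(8, 4)): [I, A, H, F, J, B, G, C, E, D]
After 4 (swap(2, 9)): [I, A, D, F, J, B, G, C, E, H]
After 5 (swap(7, 5)): [I, A, D, F, J, C, G, B, E, H]
After 6 (rotate_left(1, 3, k=2)): [I, F, A, D, J, C, G, B, E, H]
After 7 (swap(4, 1)): [I, J, A, D, F, C, G, B, E, H]
After 8 (swap(2, 6)): [I, J, G, D, F, C, A, B, E, H]
After 9 (reverse(5, 9)): [I, J, G, D, F, H, E, B, A, C]
After 10 (swap(0, 1)): [J, I, G, D, F, H, E, B, A, C]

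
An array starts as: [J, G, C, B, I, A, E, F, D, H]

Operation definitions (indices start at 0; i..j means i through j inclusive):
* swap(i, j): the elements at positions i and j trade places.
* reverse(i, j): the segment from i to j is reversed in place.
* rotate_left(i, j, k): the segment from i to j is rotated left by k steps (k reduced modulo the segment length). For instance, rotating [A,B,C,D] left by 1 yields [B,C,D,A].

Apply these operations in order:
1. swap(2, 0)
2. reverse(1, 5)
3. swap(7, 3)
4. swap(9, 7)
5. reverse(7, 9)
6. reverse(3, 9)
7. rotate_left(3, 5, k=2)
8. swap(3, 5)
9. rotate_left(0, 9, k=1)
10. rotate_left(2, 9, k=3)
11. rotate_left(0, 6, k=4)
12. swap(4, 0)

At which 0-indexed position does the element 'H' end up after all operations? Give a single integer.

Answer: 8

Derivation:
After 1 (swap(2, 0)): [C, G, J, B, I, A, E, F, D, H]
After 2 (reverse(1, 5)): [C, A, I, B, J, G, E, F, D, H]
After 3 (swap(7, 3)): [C, A, I, F, J, G, E, B, D, H]
After 4 (swap(9, 7)): [C, A, I, F, J, G, E, H, D, B]
After 5 (reverse(7, 9)): [C, A, I, F, J, G, E, B, D, H]
After 6 (reverse(3, 9)): [C, A, I, H, D, B, E, G, J, F]
After 7 (rotate_left(3, 5, k=2)): [C, A, I, B, H, D, E, G, J, F]
After 8 (swap(3, 5)): [C, A, I, D, H, B, E, G, J, F]
After 9 (rotate_left(0, 9, k=1)): [A, I, D, H, B, E, G, J, F, C]
After 10 (rotate_left(2, 9, k=3)): [A, I, E, G, J, F, C, D, H, B]
After 11 (rotate_left(0, 6, k=4)): [J, F, C, A, I, E, G, D, H, B]
After 12 (swap(4, 0)): [I, F, C, A, J, E, G, D, H, B]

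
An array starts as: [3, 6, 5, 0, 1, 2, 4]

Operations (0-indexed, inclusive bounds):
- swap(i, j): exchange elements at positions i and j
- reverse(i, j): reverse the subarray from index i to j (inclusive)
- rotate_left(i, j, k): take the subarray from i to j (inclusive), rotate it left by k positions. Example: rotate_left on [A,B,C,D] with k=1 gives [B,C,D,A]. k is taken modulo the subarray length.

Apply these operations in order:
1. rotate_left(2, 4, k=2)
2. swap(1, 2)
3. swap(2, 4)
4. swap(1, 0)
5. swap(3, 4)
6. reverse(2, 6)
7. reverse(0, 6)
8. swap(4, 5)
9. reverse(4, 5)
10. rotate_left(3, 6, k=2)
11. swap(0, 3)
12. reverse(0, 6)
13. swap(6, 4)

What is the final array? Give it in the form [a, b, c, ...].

Answer: [4, 2, 1, 0, 3, 6, 5]

Derivation:
After 1 (rotate_left(2, 4, k=2)): [3, 6, 1, 5, 0, 2, 4]
After 2 (swap(1, 2)): [3, 1, 6, 5, 0, 2, 4]
After 3 (swap(2, 4)): [3, 1, 0, 5, 6, 2, 4]
After 4 (swap(1, 0)): [1, 3, 0, 5, 6, 2, 4]
After 5 (swap(3, 4)): [1, 3, 0, 6, 5, 2, 4]
After 6 (reverse(2, 6)): [1, 3, 4, 2, 5, 6, 0]
After 7 (reverse(0, 6)): [0, 6, 5, 2, 4, 3, 1]
After 8 (swap(4, 5)): [0, 6, 5, 2, 3, 4, 1]
After 9 (reverse(4, 5)): [0, 6, 5, 2, 4, 3, 1]
After 10 (rotate_left(3, 6, k=2)): [0, 6, 5, 3, 1, 2, 4]
After 11 (swap(0, 3)): [3, 6, 5, 0, 1, 2, 4]
After 12 (reverse(0, 6)): [4, 2, 1, 0, 5, 6, 3]
After 13 (swap(6, 4)): [4, 2, 1, 0, 3, 6, 5]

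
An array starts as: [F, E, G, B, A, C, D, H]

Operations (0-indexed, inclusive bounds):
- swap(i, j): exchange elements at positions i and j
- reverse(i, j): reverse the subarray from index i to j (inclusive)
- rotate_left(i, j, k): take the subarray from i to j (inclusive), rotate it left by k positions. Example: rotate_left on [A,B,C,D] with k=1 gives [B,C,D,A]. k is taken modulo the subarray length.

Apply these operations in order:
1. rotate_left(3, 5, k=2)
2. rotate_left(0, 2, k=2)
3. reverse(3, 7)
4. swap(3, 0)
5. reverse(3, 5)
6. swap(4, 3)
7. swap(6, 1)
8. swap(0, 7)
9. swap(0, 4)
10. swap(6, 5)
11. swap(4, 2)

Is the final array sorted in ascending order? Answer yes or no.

Answer: yes

Derivation:
After 1 (rotate_left(3, 5, k=2)): [F, E, G, C, B, A, D, H]
After 2 (rotate_left(0, 2, k=2)): [G, F, E, C, B, A, D, H]
After 3 (reverse(3, 7)): [G, F, E, H, D, A, B, C]
After 4 (swap(3, 0)): [H, F, E, G, D, A, B, C]
After 5 (reverse(3, 5)): [H, F, E, A, D, G, B, C]
After 6 (swap(4, 3)): [H, F, E, D, A, G, B, C]
After 7 (swap(6, 1)): [H, B, E, D, A, G, F, C]
After 8 (swap(0, 7)): [C, B, E, D, A, G, F, H]
After 9 (swap(0, 4)): [A, B, E, D, C, G, F, H]
After 10 (swap(6, 5)): [A, B, E, D, C, F, G, H]
After 11 (swap(4, 2)): [A, B, C, D, E, F, G, H]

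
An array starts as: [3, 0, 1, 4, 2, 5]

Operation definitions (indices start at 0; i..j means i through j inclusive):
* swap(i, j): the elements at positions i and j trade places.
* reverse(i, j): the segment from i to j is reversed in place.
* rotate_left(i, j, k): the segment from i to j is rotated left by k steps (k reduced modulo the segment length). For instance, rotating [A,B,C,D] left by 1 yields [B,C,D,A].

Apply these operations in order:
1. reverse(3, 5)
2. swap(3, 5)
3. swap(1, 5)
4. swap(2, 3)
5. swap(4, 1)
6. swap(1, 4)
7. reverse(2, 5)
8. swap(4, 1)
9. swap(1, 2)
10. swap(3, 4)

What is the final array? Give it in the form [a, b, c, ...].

After 1 (reverse(3, 5)): [3, 0, 1, 5, 2, 4]
After 2 (swap(3, 5)): [3, 0, 1, 4, 2, 5]
After 3 (swap(1, 5)): [3, 5, 1, 4, 2, 0]
After 4 (swap(2, 3)): [3, 5, 4, 1, 2, 0]
After 5 (swap(4, 1)): [3, 2, 4, 1, 5, 0]
After 6 (swap(1, 4)): [3, 5, 4, 1, 2, 0]
After 7 (reverse(2, 5)): [3, 5, 0, 2, 1, 4]
After 8 (swap(4, 1)): [3, 1, 0, 2, 5, 4]
After 9 (swap(1, 2)): [3, 0, 1, 2, 5, 4]
After 10 (swap(3, 4)): [3, 0, 1, 5, 2, 4]

Answer: [3, 0, 1, 5, 2, 4]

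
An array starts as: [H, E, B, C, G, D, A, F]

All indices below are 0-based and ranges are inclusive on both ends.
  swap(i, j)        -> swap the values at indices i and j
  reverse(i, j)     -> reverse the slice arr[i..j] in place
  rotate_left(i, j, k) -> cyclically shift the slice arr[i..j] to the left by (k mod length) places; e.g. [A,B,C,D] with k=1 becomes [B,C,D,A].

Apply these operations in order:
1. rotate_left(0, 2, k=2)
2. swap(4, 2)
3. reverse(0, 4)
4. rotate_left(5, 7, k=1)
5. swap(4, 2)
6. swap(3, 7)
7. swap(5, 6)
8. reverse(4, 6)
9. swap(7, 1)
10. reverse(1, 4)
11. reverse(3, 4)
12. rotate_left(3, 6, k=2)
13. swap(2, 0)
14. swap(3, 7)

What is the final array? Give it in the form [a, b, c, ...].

After 1 (rotate_left(0, 2, k=2)): [B, H, E, C, G, D, A, F]
After 2 (swap(4, 2)): [B, H, G, C, E, D, A, F]
After 3 (reverse(0, 4)): [E, C, G, H, B, D, A, F]
After 4 (rotate_left(5, 7, k=1)): [E, C, G, H, B, A, F, D]
After 5 (swap(4, 2)): [E, C, B, H, G, A, F, D]
After 6 (swap(3, 7)): [E, C, B, D, G, A, F, H]
After 7 (swap(5, 6)): [E, C, B, D, G, F, A, H]
After 8 (reverse(4, 6)): [E, C, B, D, A, F, G, H]
After 9 (swap(7, 1)): [E, H, B, D, A, F, G, C]
After 10 (reverse(1, 4)): [E, A, D, B, H, F, G, C]
After 11 (reverse(3, 4)): [E, A, D, H, B, F, G, C]
After 12 (rotate_left(3, 6, k=2)): [E, A, D, F, G, H, B, C]
After 13 (swap(2, 0)): [D, A, E, F, G, H, B, C]
After 14 (swap(3, 7)): [D, A, E, C, G, H, B, F]

Answer: [D, A, E, C, G, H, B, F]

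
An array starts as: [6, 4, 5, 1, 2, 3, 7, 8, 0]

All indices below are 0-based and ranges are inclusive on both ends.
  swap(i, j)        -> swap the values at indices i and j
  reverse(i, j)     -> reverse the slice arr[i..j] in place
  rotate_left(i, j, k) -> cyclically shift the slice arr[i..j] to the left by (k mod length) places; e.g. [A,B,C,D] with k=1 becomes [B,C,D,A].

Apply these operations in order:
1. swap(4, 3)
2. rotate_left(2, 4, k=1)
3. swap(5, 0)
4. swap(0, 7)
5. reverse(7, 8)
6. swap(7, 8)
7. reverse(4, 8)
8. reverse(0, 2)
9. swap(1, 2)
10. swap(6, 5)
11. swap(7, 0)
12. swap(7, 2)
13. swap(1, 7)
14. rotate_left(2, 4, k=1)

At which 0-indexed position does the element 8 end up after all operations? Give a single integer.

After 1 (swap(4, 3)): [6, 4, 5, 2, 1, 3, 7, 8, 0]
After 2 (rotate_left(2, 4, k=1)): [6, 4, 2, 1, 5, 3, 7, 8, 0]
After 3 (swap(5, 0)): [3, 4, 2, 1, 5, 6, 7, 8, 0]
After 4 (swap(0, 7)): [8, 4, 2, 1, 5, 6, 7, 3, 0]
After 5 (reverse(7, 8)): [8, 4, 2, 1, 5, 6, 7, 0, 3]
After 6 (swap(7, 8)): [8, 4, 2, 1, 5, 6, 7, 3, 0]
After 7 (reverse(4, 8)): [8, 4, 2, 1, 0, 3, 7, 6, 5]
After 8 (reverse(0, 2)): [2, 4, 8, 1, 0, 3, 7, 6, 5]
After 9 (swap(1, 2)): [2, 8, 4, 1, 0, 3, 7, 6, 5]
After 10 (swap(6, 5)): [2, 8, 4, 1, 0, 7, 3, 6, 5]
After 11 (swap(7, 0)): [6, 8, 4, 1, 0, 7, 3, 2, 5]
After 12 (swap(7, 2)): [6, 8, 2, 1, 0, 7, 3, 4, 5]
After 13 (swap(1, 7)): [6, 4, 2, 1, 0, 7, 3, 8, 5]
After 14 (rotate_left(2, 4, k=1)): [6, 4, 1, 0, 2, 7, 3, 8, 5]

Answer: 7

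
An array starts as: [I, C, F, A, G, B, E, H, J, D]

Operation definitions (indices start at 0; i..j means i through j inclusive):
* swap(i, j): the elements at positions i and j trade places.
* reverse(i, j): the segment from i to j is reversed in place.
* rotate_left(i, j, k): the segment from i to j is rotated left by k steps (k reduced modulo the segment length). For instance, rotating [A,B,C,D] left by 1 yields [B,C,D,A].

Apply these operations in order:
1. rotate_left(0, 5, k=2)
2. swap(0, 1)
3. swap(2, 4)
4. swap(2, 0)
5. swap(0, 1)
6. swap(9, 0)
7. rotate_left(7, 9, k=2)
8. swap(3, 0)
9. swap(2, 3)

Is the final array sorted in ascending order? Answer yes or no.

Answer: no

Derivation:
After 1 (rotate_left(0, 5, k=2)): [F, A, G, B, I, C, E, H, J, D]
After 2 (swap(0, 1)): [A, F, G, B, I, C, E, H, J, D]
After 3 (swap(2, 4)): [A, F, I, B, G, C, E, H, J, D]
After 4 (swap(2, 0)): [I, F, A, B, G, C, E, H, J, D]
After 5 (swap(0, 1)): [F, I, A, B, G, C, E, H, J, D]
After 6 (swap(9, 0)): [D, I, A, B, G, C, E, H, J, F]
After 7 (rotate_left(7, 9, k=2)): [D, I, A, B, G, C, E, F, H, J]
After 8 (swap(3, 0)): [B, I, A, D, G, C, E, F, H, J]
After 9 (swap(2, 3)): [B, I, D, A, G, C, E, F, H, J]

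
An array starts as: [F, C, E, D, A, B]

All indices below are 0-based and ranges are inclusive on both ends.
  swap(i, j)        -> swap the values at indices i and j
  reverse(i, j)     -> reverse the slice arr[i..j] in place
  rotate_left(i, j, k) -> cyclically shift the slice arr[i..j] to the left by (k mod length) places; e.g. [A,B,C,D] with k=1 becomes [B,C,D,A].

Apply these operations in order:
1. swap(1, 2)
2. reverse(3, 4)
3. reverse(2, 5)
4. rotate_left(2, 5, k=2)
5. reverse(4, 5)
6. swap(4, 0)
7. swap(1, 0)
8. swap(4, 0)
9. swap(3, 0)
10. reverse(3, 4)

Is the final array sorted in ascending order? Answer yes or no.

After 1 (swap(1, 2)): [F, E, C, D, A, B]
After 2 (reverse(3, 4)): [F, E, C, A, D, B]
After 3 (reverse(2, 5)): [F, E, B, D, A, C]
After 4 (rotate_left(2, 5, k=2)): [F, E, A, C, B, D]
After 5 (reverse(4, 5)): [F, E, A, C, D, B]
After 6 (swap(4, 0)): [D, E, A, C, F, B]
After 7 (swap(1, 0)): [E, D, A, C, F, B]
After 8 (swap(4, 0)): [F, D, A, C, E, B]
After 9 (swap(3, 0)): [C, D, A, F, E, B]
After 10 (reverse(3, 4)): [C, D, A, E, F, B]

Answer: no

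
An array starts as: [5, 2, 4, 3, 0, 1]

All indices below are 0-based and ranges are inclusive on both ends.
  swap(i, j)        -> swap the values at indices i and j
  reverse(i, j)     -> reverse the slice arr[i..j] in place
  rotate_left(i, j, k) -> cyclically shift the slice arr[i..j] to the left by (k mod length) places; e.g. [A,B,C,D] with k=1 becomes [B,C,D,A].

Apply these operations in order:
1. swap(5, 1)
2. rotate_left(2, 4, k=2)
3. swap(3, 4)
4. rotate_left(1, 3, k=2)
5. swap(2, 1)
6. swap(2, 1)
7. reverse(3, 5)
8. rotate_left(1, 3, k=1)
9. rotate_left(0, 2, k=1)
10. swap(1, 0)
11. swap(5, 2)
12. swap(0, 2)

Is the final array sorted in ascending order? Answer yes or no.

Answer: yes

Derivation:
After 1 (swap(5, 1)): [5, 1, 4, 3, 0, 2]
After 2 (rotate_left(2, 4, k=2)): [5, 1, 0, 4, 3, 2]
After 3 (swap(3, 4)): [5, 1, 0, 3, 4, 2]
After 4 (rotate_left(1, 3, k=2)): [5, 3, 1, 0, 4, 2]
After 5 (swap(2, 1)): [5, 1, 3, 0, 4, 2]
After 6 (swap(2, 1)): [5, 3, 1, 0, 4, 2]
After 7 (reverse(3, 5)): [5, 3, 1, 2, 4, 0]
After 8 (rotate_left(1, 3, k=1)): [5, 1, 2, 3, 4, 0]
After 9 (rotate_left(0, 2, k=1)): [1, 2, 5, 3, 4, 0]
After 10 (swap(1, 0)): [2, 1, 5, 3, 4, 0]
After 11 (swap(5, 2)): [2, 1, 0, 3, 4, 5]
After 12 (swap(0, 2)): [0, 1, 2, 3, 4, 5]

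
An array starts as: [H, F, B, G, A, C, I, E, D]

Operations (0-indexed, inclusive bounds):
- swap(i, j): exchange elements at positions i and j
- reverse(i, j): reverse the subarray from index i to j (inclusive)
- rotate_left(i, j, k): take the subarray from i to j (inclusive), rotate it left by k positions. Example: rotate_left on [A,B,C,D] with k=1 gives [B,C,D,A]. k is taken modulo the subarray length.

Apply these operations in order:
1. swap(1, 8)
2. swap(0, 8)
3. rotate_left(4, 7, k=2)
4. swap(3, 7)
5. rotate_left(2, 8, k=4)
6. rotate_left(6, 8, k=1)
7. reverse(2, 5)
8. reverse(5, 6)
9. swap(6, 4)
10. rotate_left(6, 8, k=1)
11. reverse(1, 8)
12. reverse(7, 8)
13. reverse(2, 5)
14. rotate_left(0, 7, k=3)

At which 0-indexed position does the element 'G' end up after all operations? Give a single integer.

After 1 (swap(1, 8)): [H, D, B, G, A, C, I, E, F]
After 2 (swap(0, 8)): [F, D, B, G, A, C, I, E, H]
After 3 (rotate_left(4, 7, k=2)): [F, D, B, G, I, E, A, C, H]
After 4 (swap(3, 7)): [F, D, B, C, I, E, A, G, H]
After 5 (rotate_left(2, 8, k=4)): [F, D, A, G, H, B, C, I, E]
After 6 (rotate_left(6, 8, k=1)): [F, D, A, G, H, B, I, E, C]
After 7 (reverse(2, 5)): [F, D, B, H, G, A, I, E, C]
After 8 (reverse(5, 6)): [F, D, B, H, G, I, A, E, C]
After 9 (swap(6, 4)): [F, D, B, H, A, I, G, E, C]
After 10 (rotate_left(6, 8, k=1)): [F, D, B, H, A, I, E, C, G]
After 11 (reverse(1, 8)): [F, G, C, E, I, A, H, B, D]
After 12 (reverse(7, 8)): [F, G, C, E, I, A, H, D, B]
After 13 (reverse(2, 5)): [F, G, A, I, E, C, H, D, B]
After 14 (rotate_left(0, 7, k=3)): [I, E, C, H, D, F, G, A, B]

Answer: 6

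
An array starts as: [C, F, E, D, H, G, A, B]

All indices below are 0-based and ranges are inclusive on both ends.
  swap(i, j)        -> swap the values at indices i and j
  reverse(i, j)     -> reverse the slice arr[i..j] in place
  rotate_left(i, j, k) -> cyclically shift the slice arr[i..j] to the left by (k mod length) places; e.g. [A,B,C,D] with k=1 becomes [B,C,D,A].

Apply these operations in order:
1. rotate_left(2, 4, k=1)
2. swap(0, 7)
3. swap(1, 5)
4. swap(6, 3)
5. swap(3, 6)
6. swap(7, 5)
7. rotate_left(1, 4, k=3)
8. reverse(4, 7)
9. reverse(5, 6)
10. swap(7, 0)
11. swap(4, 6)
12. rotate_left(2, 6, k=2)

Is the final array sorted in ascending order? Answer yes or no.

After 1 (rotate_left(2, 4, k=1)): [C, F, D, H, E, G, A, B]
After 2 (swap(0, 7)): [B, F, D, H, E, G, A, C]
After 3 (swap(1, 5)): [B, G, D, H, E, F, A, C]
After 4 (swap(6, 3)): [B, G, D, A, E, F, H, C]
After 5 (swap(3, 6)): [B, G, D, H, E, F, A, C]
After 6 (swap(7, 5)): [B, G, D, H, E, C, A, F]
After 7 (rotate_left(1, 4, k=3)): [B, E, G, D, H, C, A, F]
After 8 (reverse(4, 7)): [B, E, G, D, F, A, C, H]
After 9 (reverse(5, 6)): [B, E, G, D, F, C, A, H]
After 10 (swap(7, 0)): [H, E, G, D, F, C, A, B]
After 11 (swap(4, 6)): [H, E, G, D, A, C, F, B]
After 12 (rotate_left(2, 6, k=2)): [H, E, A, C, F, G, D, B]

Answer: no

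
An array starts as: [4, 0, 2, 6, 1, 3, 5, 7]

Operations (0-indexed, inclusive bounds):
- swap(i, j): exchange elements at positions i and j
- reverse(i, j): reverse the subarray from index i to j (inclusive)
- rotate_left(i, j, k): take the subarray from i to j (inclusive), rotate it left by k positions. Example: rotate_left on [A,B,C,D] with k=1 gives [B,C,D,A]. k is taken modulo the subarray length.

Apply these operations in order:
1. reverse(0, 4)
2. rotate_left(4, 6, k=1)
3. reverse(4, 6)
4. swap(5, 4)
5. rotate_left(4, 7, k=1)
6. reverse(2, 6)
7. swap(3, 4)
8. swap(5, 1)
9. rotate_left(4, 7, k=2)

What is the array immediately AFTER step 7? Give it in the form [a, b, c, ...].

After 1 (reverse(0, 4)): [1, 6, 2, 0, 4, 3, 5, 7]
After 2 (rotate_left(4, 6, k=1)): [1, 6, 2, 0, 3, 5, 4, 7]
After 3 (reverse(4, 6)): [1, 6, 2, 0, 4, 5, 3, 7]
After 4 (swap(5, 4)): [1, 6, 2, 0, 5, 4, 3, 7]
After 5 (rotate_left(4, 7, k=1)): [1, 6, 2, 0, 4, 3, 7, 5]
After 6 (reverse(2, 6)): [1, 6, 7, 3, 4, 0, 2, 5]
After 7 (swap(3, 4)): [1, 6, 7, 4, 3, 0, 2, 5]

Answer: [1, 6, 7, 4, 3, 0, 2, 5]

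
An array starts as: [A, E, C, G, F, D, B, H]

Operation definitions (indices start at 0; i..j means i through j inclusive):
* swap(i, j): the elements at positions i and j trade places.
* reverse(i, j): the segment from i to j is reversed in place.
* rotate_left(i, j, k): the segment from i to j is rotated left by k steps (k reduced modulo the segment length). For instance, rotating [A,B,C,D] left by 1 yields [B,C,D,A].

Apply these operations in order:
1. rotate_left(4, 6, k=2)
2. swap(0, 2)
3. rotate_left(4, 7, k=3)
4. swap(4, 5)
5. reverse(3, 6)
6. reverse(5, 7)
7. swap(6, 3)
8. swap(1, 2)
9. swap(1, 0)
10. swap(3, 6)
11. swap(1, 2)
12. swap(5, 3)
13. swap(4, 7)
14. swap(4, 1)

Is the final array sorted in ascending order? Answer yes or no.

After 1 (rotate_left(4, 6, k=2)): [A, E, C, G, B, F, D, H]
After 2 (swap(0, 2)): [C, E, A, G, B, F, D, H]
After 3 (rotate_left(4, 7, k=3)): [C, E, A, G, H, B, F, D]
After 4 (swap(4, 5)): [C, E, A, G, B, H, F, D]
After 5 (reverse(3, 6)): [C, E, A, F, H, B, G, D]
After 6 (reverse(5, 7)): [C, E, A, F, H, D, G, B]
After 7 (swap(6, 3)): [C, E, A, G, H, D, F, B]
After 8 (swap(1, 2)): [C, A, E, G, H, D, F, B]
After 9 (swap(1, 0)): [A, C, E, G, H, D, F, B]
After 10 (swap(3, 6)): [A, C, E, F, H, D, G, B]
After 11 (swap(1, 2)): [A, E, C, F, H, D, G, B]
After 12 (swap(5, 3)): [A, E, C, D, H, F, G, B]
After 13 (swap(4, 7)): [A, E, C, D, B, F, G, H]
After 14 (swap(4, 1)): [A, B, C, D, E, F, G, H]

Answer: yes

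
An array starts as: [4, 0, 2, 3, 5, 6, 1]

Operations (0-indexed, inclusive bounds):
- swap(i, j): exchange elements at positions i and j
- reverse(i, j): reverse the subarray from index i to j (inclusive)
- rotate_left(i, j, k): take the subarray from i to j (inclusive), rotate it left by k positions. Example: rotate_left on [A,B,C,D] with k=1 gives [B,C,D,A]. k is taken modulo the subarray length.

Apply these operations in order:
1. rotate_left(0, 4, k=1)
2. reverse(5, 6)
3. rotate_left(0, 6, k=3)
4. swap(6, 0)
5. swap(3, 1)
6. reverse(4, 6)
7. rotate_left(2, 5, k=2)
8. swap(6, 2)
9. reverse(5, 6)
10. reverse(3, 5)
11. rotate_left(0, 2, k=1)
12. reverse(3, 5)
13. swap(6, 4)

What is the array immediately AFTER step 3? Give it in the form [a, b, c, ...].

Answer: [5, 4, 1, 6, 0, 2, 3]

Derivation:
After 1 (rotate_left(0, 4, k=1)): [0, 2, 3, 5, 4, 6, 1]
After 2 (reverse(5, 6)): [0, 2, 3, 5, 4, 1, 6]
After 3 (rotate_left(0, 6, k=3)): [5, 4, 1, 6, 0, 2, 3]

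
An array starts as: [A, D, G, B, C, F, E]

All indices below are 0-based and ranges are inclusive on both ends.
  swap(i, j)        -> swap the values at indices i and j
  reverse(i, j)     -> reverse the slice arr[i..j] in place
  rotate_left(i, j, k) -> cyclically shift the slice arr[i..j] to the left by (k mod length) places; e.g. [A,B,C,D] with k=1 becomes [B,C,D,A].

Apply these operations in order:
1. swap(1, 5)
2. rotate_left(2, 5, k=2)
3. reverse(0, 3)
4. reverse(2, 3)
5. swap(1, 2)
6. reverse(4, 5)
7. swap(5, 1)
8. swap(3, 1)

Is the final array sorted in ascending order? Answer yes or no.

After 1 (swap(1, 5)): [A, F, G, B, C, D, E]
After 2 (rotate_left(2, 5, k=2)): [A, F, C, D, G, B, E]
After 3 (reverse(0, 3)): [D, C, F, A, G, B, E]
After 4 (reverse(2, 3)): [D, C, A, F, G, B, E]
After 5 (swap(1, 2)): [D, A, C, F, G, B, E]
After 6 (reverse(4, 5)): [D, A, C, F, B, G, E]
After 7 (swap(5, 1)): [D, G, C, F, B, A, E]
After 8 (swap(3, 1)): [D, F, C, G, B, A, E]

Answer: no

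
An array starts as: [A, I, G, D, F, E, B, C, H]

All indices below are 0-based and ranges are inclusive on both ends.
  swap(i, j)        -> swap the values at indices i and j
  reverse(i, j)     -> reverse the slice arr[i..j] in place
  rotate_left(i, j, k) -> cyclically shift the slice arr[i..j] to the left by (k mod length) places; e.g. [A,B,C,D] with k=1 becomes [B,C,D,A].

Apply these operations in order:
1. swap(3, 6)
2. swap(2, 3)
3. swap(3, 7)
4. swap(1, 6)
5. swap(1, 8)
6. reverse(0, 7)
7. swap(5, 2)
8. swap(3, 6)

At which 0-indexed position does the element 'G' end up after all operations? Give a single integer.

Answer: 0

Derivation:
After 1 (swap(3, 6)): [A, I, G, B, F, E, D, C, H]
After 2 (swap(2, 3)): [A, I, B, G, F, E, D, C, H]
After 3 (swap(3, 7)): [A, I, B, C, F, E, D, G, H]
After 4 (swap(1, 6)): [A, D, B, C, F, E, I, G, H]
After 5 (swap(1, 8)): [A, H, B, C, F, E, I, G, D]
After 6 (reverse(0, 7)): [G, I, E, F, C, B, H, A, D]
After 7 (swap(5, 2)): [G, I, B, F, C, E, H, A, D]
After 8 (swap(3, 6)): [G, I, B, H, C, E, F, A, D]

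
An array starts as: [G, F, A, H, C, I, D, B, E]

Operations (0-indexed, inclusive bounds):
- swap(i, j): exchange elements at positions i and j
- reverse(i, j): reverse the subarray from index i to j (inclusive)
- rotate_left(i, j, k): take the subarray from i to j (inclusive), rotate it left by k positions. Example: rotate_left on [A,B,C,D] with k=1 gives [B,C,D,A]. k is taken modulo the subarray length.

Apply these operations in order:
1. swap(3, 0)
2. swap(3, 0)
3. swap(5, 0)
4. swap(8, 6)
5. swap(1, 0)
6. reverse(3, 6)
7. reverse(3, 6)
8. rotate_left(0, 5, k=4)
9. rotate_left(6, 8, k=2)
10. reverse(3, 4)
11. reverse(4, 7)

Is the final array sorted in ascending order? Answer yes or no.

After 1 (swap(3, 0)): [H, F, A, G, C, I, D, B, E]
After 2 (swap(3, 0)): [G, F, A, H, C, I, D, B, E]
After 3 (swap(5, 0)): [I, F, A, H, C, G, D, B, E]
After 4 (swap(8, 6)): [I, F, A, H, C, G, E, B, D]
After 5 (swap(1, 0)): [F, I, A, H, C, G, E, B, D]
After 6 (reverse(3, 6)): [F, I, A, E, G, C, H, B, D]
After 7 (reverse(3, 6)): [F, I, A, H, C, G, E, B, D]
After 8 (rotate_left(0, 5, k=4)): [C, G, F, I, A, H, E, B, D]
After 9 (rotate_left(6, 8, k=2)): [C, G, F, I, A, H, D, E, B]
After 10 (reverse(3, 4)): [C, G, F, A, I, H, D, E, B]
After 11 (reverse(4, 7)): [C, G, F, A, E, D, H, I, B]

Answer: no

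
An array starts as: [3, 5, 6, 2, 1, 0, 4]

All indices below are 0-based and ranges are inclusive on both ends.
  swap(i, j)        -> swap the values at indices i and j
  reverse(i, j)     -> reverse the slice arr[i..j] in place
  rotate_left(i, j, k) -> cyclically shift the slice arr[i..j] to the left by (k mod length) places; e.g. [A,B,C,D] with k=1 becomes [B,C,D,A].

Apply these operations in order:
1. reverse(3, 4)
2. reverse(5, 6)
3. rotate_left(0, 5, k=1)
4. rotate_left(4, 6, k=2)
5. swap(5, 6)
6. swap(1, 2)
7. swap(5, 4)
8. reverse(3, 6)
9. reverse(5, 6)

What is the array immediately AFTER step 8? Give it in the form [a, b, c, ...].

Answer: [5, 1, 6, 4, 0, 3, 2]

Derivation:
After 1 (reverse(3, 4)): [3, 5, 6, 1, 2, 0, 4]
After 2 (reverse(5, 6)): [3, 5, 6, 1, 2, 4, 0]
After 3 (rotate_left(0, 5, k=1)): [5, 6, 1, 2, 4, 3, 0]
After 4 (rotate_left(4, 6, k=2)): [5, 6, 1, 2, 0, 4, 3]
After 5 (swap(5, 6)): [5, 6, 1, 2, 0, 3, 4]
After 6 (swap(1, 2)): [5, 1, 6, 2, 0, 3, 4]
After 7 (swap(5, 4)): [5, 1, 6, 2, 3, 0, 4]
After 8 (reverse(3, 6)): [5, 1, 6, 4, 0, 3, 2]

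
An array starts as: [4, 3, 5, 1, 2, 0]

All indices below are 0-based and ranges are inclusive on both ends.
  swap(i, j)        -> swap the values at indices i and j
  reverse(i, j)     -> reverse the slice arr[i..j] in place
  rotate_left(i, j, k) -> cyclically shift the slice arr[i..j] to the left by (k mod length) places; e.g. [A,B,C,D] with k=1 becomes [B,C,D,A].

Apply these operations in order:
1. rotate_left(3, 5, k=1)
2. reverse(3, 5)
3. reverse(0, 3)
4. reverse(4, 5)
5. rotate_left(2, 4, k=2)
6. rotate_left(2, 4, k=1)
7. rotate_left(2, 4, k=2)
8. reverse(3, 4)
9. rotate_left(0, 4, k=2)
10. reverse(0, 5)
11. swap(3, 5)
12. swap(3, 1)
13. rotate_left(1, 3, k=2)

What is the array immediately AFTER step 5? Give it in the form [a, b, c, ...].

After 1 (rotate_left(3, 5, k=1)): [4, 3, 5, 2, 0, 1]
After 2 (reverse(3, 5)): [4, 3, 5, 1, 0, 2]
After 3 (reverse(0, 3)): [1, 5, 3, 4, 0, 2]
After 4 (reverse(4, 5)): [1, 5, 3, 4, 2, 0]
After 5 (rotate_left(2, 4, k=2)): [1, 5, 2, 3, 4, 0]

Answer: [1, 5, 2, 3, 4, 0]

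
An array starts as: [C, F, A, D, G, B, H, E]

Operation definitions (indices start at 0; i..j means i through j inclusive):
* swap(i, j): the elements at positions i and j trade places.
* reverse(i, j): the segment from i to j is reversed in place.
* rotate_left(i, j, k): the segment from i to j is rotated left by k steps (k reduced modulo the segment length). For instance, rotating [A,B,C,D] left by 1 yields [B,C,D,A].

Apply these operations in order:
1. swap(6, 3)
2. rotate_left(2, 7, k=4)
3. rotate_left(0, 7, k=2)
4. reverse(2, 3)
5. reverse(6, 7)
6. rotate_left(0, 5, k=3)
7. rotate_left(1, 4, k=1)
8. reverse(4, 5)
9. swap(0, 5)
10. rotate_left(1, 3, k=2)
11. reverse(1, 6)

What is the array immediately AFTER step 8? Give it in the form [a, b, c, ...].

After 1 (swap(6, 3)): [C, F, A, H, G, B, D, E]
After 2 (rotate_left(2, 7, k=4)): [C, F, D, E, A, H, G, B]
After 3 (rotate_left(0, 7, k=2)): [D, E, A, H, G, B, C, F]
After 4 (reverse(2, 3)): [D, E, H, A, G, B, C, F]
After 5 (reverse(6, 7)): [D, E, H, A, G, B, F, C]
After 6 (rotate_left(0, 5, k=3)): [A, G, B, D, E, H, F, C]
After 7 (rotate_left(1, 4, k=1)): [A, B, D, E, G, H, F, C]
After 8 (reverse(4, 5)): [A, B, D, E, H, G, F, C]

Answer: [A, B, D, E, H, G, F, C]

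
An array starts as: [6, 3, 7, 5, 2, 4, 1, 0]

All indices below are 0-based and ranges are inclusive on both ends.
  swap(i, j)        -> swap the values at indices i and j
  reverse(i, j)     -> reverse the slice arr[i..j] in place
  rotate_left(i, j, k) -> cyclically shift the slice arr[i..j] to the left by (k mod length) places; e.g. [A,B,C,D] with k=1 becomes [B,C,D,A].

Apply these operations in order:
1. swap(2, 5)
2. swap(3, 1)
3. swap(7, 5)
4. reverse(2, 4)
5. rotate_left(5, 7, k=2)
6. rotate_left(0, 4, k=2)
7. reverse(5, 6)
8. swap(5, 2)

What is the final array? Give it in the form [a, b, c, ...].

Answer: [2, 3, 0, 6, 5, 4, 7, 1]

Derivation:
After 1 (swap(2, 5)): [6, 3, 4, 5, 2, 7, 1, 0]
After 2 (swap(3, 1)): [6, 5, 4, 3, 2, 7, 1, 0]
After 3 (swap(7, 5)): [6, 5, 4, 3, 2, 0, 1, 7]
After 4 (reverse(2, 4)): [6, 5, 2, 3, 4, 0, 1, 7]
After 5 (rotate_left(5, 7, k=2)): [6, 5, 2, 3, 4, 7, 0, 1]
After 6 (rotate_left(0, 4, k=2)): [2, 3, 4, 6, 5, 7, 0, 1]
After 7 (reverse(5, 6)): [2, 3, 4, 6, 5, 0, 7, 1]
After 8 (swap(5, 2)): [2, 3, 0, 6, 5, 4, 7, 1]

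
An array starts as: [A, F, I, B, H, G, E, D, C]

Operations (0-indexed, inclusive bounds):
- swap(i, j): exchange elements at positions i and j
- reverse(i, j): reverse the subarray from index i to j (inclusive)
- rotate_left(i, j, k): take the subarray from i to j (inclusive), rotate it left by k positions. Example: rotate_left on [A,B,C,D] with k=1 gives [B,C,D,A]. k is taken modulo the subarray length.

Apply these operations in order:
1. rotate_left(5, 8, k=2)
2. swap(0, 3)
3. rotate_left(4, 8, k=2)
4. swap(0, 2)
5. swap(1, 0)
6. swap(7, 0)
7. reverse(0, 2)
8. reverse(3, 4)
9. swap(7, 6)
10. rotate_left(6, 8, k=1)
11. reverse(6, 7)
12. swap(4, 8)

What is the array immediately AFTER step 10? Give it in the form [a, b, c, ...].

Answer: [B, I, H, C, A, G, E, D, F]

Derivation:
After 1 (rotate_left(5, 8, k=2)): [A, F, I, B, H, D, C, G, E]
After 2 (swap(0, 3)): [B, F, I, A, H, D, C, G, E]
After 3 (rotate_left(4, 8, k=2)): [B, F, I, A, C, G, E, H, D]
After 4 (swap(0, 2)): [I, F, B, A, C, G, E, H, D]
After 5 (swap(1, 0)): [F, I, B, A, C, G, E, H, D]
After 6 (swap(7, 0)): [H, I, B, A, C, G, E, F, D]
After 7 (reverse(0, 2)): [B, I, H, A, C, G, E, F, D]
After 8 (reverse(3, 4)): [B, I, H, C, A, G, E, F, D]
After 9 (swap(7, 6)): [B, I, H, C, A, G, F, E, D]
After 10 (rotate_left(6, 8, k=1)): [B, I, H, C, A, G, E, D, F]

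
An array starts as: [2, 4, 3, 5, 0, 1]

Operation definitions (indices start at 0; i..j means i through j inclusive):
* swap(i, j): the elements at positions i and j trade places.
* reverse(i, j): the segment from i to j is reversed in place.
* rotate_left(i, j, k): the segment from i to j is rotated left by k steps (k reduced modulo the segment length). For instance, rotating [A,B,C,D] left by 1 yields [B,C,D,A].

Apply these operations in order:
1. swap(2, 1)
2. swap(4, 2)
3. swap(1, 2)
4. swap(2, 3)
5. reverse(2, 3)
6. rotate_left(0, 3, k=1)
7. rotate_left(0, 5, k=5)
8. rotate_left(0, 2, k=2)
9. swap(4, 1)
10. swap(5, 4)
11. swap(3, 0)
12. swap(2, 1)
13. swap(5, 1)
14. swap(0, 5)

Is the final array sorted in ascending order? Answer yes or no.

After 1 (swap(2, 1)): [2, 3, 4, 5, 0, 1]
After 2 (swap(4, 2)): [2, 3, 0, 5, 4, 1]
After 3 (swap(1, 2)): [2, 0, 3, 5, 4, 1]
After 4 (swap(2, 3)): [2, 0, 5, 3, 4, 1]
After 5 (reverse(2, 3)): [2, 0, 3, 5, 4, 1]
After 6 (rotate_left(0, 3, k=1)): [0, 3, 5, 2, 4, 1]
After 7 (rotate_left(0, 5, k=5)): [1, 0, 3, 5, 2, 4]
After 8 (rotate_left(0, 2, k=2)): [3, 1, 0, 5, 2, 4]
After 9 (swap(4, 1)): [3, 2, 0, 5, 1, 4]
After 10 (swap(5, 4)): [3, 2, 0, 5, 4, 1]
After 11 (swap(3, 0)): [5, 2, 0, 3, 4, 1]
After 12 (swap(2, 1)): [5, 0, 2, 3, 4, 1]
After 13 (swap(5, 1)): [5, 1, 2, 3, 4, 0]
After 14 (swap(0, 5)): [0, 1, 2, 3, 4, 5]

Answer: yes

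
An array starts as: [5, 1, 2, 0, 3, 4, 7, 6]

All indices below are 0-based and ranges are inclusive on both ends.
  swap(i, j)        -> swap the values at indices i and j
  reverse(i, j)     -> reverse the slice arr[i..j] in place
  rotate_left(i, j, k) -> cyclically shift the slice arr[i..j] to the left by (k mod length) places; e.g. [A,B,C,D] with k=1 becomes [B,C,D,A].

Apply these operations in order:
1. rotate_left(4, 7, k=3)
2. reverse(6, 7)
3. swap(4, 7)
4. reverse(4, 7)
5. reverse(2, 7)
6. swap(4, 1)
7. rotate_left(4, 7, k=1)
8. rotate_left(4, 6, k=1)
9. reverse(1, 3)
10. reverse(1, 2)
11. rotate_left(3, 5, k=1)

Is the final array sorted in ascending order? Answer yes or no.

Answer: no

Derivation:
After 1 (rotate_left(4, 7, k=3)): [5, 1, 2, 0, 6, 3, 4, 7]
After 2 (reverse(6, 7)): [5, 1, 2, 0, 6, 3, 7, 4]
After 3 (swap(4, 7)): [5, 1, 2, 0, 4, 3, 7, 6]
After 4 (reverse(4, 7)): [5, 1, 2, 0, 6, 7, 3, 4]
After 5 (reverse(2, 7)): [5, 1, 4, 3, 7, 6, 0, 2]
After 6 (swap(4, 1)): [5, 7, 4, 3, 1, 6, 0, 2]
After 7 (rotate_left(4, 7, k=1)): [5, 7, 4, 3, 6, 0, 2, 1]
After 8 (rotate_left(4, 6, k=1)): [5, 7, 4, 3, 0, 2, 6, 1]
After 9 (reverse(1, 3)): [5, 3, 4, 7, 0, 2, 6, 1]
After 10 (reverse(1, 2)): [5, 4, 3, 7, 0, 2, 6, 1]
After 11 (rotate_left(3, 5, k=1)): [5, 4, 3, 0, 2, 7, 6, 1]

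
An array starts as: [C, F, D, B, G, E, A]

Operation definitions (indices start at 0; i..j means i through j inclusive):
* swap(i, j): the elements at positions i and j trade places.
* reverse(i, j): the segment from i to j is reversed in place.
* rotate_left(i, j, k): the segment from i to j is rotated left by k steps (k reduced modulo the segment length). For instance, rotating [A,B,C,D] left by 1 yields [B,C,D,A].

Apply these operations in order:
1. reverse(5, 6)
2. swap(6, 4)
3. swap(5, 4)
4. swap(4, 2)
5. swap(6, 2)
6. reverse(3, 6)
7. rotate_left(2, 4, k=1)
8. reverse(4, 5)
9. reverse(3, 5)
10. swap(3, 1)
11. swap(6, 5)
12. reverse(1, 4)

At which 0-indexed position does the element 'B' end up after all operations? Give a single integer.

After 1 (reverse(5, 6)): [C, F, D, B, G, A, E]
After 2 (swap(6, 4)): [C, F, D, B, E, A, G]
After 3 (swap(5, 4)): [C, F, D, B, A, E, G]
After 4 (swap(4, 2)): [C, F, A, B, D, E, G]
After 5 (swap(6, 2)): [C, F, G, B, D, E, A]
After 6 (reverse(3, 6)): [C, F, G, A, E, D, B]
After 7 (rotate_left(2, 4, k=1)): [C, F, A, E, G, D, B]
After 8 (reverse(4, 5)): [C, F, A, E, D, G, B]
After 9 (reverse(3, 5)): [C, F, A, G, D, E, B]
After 10 (swap(3, 1)): [C, G, A, F, D, E, B]
After 11 (swap(6, 5)): [C, G, A, F, D, B, E]
After 12 (reverse(1, 4)): [C, D, F, A, G, B, E]

Answer: 5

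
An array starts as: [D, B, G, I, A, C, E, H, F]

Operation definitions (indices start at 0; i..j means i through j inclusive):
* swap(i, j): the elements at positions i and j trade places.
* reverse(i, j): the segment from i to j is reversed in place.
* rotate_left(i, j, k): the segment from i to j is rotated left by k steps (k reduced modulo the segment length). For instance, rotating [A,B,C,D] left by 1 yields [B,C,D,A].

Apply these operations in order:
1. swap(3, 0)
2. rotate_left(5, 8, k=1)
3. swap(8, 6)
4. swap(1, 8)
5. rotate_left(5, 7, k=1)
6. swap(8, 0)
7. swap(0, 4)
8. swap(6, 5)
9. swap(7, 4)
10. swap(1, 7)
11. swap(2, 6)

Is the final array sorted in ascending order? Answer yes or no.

Answer: yes

Derivation:
After 1 (swap(3, 0)): [I, B, G, D, A, C, E, H, F]
After 2 (rotate_left(5, 8, k=1)): [I, B, G, D, A, E, H, F, C]
After 3 (swap(8, 6)): [I, B, G, D, A, E, C, F, H]
After 4 (swap(1, 8)): [I, H, G, D, A, E, C, F, B]
After 5 (rotate_left(5, 7, k=1)): [I, H, G, D, A, C, F, E, B]
After 6 (swap(8, 0)): [B, H, G, D, A, C, F, E, I]
After 7 (swap(0, 4)): [A, H, G, D, B, C, F, E, I]
After 8 (swap(6, 5)): [A, H, G, D, B, F, C, E, I]
After 9 (swap(7, 4)): [A, H, G, D, E, F, C, B, I]
After 10 (swap(1, 7)): [A, B, G, D, E, F, C, H, I]
After 11 (swap(2, 6)): [A, B, C, D, E, F, G, H, I]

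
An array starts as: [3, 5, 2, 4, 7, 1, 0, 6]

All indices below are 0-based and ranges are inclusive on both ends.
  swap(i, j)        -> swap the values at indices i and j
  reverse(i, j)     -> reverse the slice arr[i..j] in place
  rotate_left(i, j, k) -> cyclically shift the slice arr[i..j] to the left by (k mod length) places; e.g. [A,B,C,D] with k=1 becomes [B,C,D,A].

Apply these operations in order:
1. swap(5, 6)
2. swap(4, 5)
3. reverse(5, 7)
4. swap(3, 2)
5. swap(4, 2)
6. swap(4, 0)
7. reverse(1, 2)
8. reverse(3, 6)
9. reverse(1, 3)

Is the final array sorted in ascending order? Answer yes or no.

After 1 (swap(5, 6)): [3, 5, 2, 4, 7, 0, 1, 6]
After 2 (swap(4, 5)): [3, 5, 2, 4, 0, 7, 1, 6]
After 3 (reverse(5, 7)): [3, 5, 2, 4, 0, 6, 1, 7]
After 4 (swap(3, 2)): [3, 5, 4, 2, 0, 6, 1, 7]
After 5 (swap(4, 2)): [3, 5, 0, 2, 4, 6, 1, 7]
After 6 (swap(4, 0)): [4, 5, 0, 2, 3, 6, 1, 7]
After 7 (reverse(1, 2)): [4, 0, 5, 2, 3, 6, 1, 7]
After 8 (reverse(3, 6)): [4, 0, 5, 1, 6, 3, 2, 7]
After 9 (reverse(1, 3)): [4, 1, 5, 0, 6, 3, 2, 7]

Answer: no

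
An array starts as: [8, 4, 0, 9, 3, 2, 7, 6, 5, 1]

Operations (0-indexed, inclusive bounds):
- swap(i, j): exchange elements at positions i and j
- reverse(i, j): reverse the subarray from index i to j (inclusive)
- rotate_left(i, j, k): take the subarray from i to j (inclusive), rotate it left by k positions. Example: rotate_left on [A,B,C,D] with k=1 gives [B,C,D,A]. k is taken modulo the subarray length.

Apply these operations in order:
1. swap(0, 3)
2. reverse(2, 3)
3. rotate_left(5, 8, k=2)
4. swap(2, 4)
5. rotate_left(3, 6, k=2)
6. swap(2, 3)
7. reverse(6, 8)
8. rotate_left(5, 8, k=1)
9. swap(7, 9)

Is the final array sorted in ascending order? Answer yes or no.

Answer: no

Derivation:
After 1 (swap(0, 3)): [9, 4, 0, 8, 3, 2, 7, 6, 5, 1]
After 2 (reverse(2, 3)): [9, 4, 8, 0, 3, 2, 7, 6, 5, 1]
After 3 (rotate_left(5, 8, k=2)): [9, 4, 8, 0, 3, 6, 5, 2, 7, 1]
After 4 (swap(2, 4)): [9, 4, 3, 0, 8, 6, 5, 2, 7, 1]
After 5 (rotate_left(3, 6, k=2)): [9, 4, 3, 6, 5, 0, 8, 2, 7, 1]
After 6 (swap(2, 3)): [9, 4, 6, 3, 5, 0, 8, 2, 7, 1]
After 7 (reverse(6, 8)): [9, 4, 6, 3, 5, 0, 7, 2, 8, 1]
After 8 (rotate_left(5, 8, k=1)): [9, 4, 6, 3, 5, 7, 2, 8, 0, 1]
After 9 (swap(7, 9)): [9, 4, 6, 3, 5, 7, 2, 1, 0, 8]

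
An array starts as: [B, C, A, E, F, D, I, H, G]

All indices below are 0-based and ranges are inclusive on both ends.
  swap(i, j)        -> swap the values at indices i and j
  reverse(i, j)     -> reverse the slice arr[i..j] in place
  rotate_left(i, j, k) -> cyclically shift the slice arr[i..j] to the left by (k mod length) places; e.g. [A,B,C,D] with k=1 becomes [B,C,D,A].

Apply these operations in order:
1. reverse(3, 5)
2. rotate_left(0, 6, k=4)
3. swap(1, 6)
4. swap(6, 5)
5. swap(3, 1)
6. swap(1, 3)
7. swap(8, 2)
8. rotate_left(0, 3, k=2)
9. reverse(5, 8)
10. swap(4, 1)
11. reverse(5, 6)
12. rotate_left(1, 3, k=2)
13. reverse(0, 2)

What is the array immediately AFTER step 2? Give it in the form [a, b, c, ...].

Answer: [F, E, I, B, C, A, D, H, G]

Derivation:
After 1 (reverse(3, 5)): [B, C, A, D, F, E, I, H, G]
After 2 (rotate_left(0, 6, k=4)): [F, E, I, B, C, A, D, H, G]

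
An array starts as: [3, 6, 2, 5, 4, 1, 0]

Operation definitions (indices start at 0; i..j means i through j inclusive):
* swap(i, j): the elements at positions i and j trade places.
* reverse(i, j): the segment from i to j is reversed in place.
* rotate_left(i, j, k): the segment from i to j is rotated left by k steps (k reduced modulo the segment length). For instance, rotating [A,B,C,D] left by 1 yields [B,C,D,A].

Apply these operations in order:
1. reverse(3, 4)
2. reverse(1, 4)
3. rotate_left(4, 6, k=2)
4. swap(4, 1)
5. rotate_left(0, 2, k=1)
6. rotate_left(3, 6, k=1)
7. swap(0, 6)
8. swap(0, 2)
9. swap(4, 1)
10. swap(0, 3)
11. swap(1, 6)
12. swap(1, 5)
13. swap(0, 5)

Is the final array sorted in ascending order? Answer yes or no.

After 1 (reverse(3, 4)): [3, 6, 2, 4, 5, 1, 0]
After 2 (reverse(1, 4)): [3, 5, 4, 2, 6, 1, 0]
After 3 (rotate_left(4, 6, k=2)): [3, 5, 4, 2, 0, 6, 1]
After 4 (swap(4, 1)): [3, 0, 4, 2, 5, 6, 1]
After 5 (rotate_left(0, 2, k=1)): [0, 4, 3, 2, 5, 6, 1]
After 6 (rotate_left(3, 6, k=1)): [0, 4, 3, 5, 6, 1, 2]
After 7 (swap(0, 6)): [2, 4, 3, 5, 6, 1, 0]
After 8 (swap(0, 2)): [3, 4, 2, 5, 6, 1, 0]
After 9 (swap(4, 1)): [3, 6, 2, 5, 4, 1, 0]
After 10 (swap(0, 3)): [5, 6, 2, 3, 4, 1, 0]
After 11 (swap(1, 6)): [5, 0, 2, 3, 4, 1, 6]
After 12 (swap(1, 5)): [5, 1, 2, 3, 4, 0, 6]
After 13 (swap(0, 5)): [0, 1, 2, 3, 4, 5, 6]

Answer: yes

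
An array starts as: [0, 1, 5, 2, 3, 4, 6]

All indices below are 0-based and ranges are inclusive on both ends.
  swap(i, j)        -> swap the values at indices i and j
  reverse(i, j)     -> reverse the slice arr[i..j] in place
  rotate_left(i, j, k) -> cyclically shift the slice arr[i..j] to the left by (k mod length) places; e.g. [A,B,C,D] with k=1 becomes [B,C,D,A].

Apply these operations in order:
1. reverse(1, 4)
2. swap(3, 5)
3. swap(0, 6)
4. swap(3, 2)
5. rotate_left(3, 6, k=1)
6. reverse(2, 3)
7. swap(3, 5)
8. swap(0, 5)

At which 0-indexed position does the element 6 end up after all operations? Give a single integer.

After 1 (reverse(1, 4)): [0, 3, 2, 5, 1, 4, 6]
After 2 (swap(3, 5)): [0, 3, 2, 4, 1, 5, 6]
After 3 (swap(0, 6)): [6, 3, 2, 4, 1, 5, 0]
After 4 (swap(3, 2)): [6, 3, 4, 2, 1, 5, 0]
After 5 (rotate_left(3, 6, k=1)): [6, 3, 4, 1, 5, 0, 2]
After 6 (reverse(2, 3)): [6, 3, 1, 4, 5, 0, 2]
After 7 (swap(3, 5)): [6, 3, 1, 0, 5, 4, 2]
After 8 (swap(0, 5)): [4, 3, 1, 0, 5, 6, 2]

Answer: 5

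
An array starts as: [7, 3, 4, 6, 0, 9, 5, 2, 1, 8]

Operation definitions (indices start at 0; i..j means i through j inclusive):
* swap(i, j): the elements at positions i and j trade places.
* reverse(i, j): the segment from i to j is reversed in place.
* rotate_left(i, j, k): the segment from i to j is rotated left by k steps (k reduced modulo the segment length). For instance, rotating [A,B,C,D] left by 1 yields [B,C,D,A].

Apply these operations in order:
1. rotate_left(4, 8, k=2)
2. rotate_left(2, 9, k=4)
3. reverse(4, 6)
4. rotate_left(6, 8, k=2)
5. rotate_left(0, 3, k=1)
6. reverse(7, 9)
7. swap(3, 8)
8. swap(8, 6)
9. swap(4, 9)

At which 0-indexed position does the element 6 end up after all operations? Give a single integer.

After 1 (rotate_left(4, 8, k=2)): [7, 3, 4, 6, 5, 2, 1, 0, 9, 8]
After 2 (rotate_left(2, 9, k=4)): [7, 3, 1, 0, 9, 8, 4, 6, 5, 2]
After 3 (reverse(4, 6)): [7, 3, 1, 0, 4, 8, 9, 6, 5, 2]
After 4 (rotate_left(6, 8, k=2)): [7, 3, 1, 0, 4, 8, 5, 9, 6, 2]
After 5 (rotate_left(0, 3, k=1)): [3, 1, 0, 7, 4, 8, 5, 9, 6, 2]
After 6 (reverse(7, 9)): [3, 1, 0, 7, 4, 8, 5, 2, 6, 9]
After 7 (swap(3, 8)): [3, 1, 0, 6, 4, 8, 5, 2, 7, 9]
After 8 (swap(8, 6)): [3, 1, 0, 6, 4, 8, 7, 2, 5, 9]
After 9 (swap(4, 9)): [3, 1, 0, 6, 9, 8, 7, 2, 5, 4]

Answer: 3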